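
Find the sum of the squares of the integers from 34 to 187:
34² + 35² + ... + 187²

Use ∑_{k=1}^{n} k² = n(n+1)(2n+1)/6, then subtract the first 33 terms.
∑_{k=1}^{187} k² = 187×188×375/6 = 2197250
∑_{k=1}^{33} k² = 33×34×67/6 = 12529
∑_{k=34}^{187} k² = 2197250 - 12529 = 2184721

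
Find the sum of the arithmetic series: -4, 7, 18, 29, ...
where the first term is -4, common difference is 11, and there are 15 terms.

Sₙ = n/2 × (first + last)
Last term = a + (n-1)d = -4 + (15-1)×11 = 150
S_15 = 15/2 × (-4 + 150)
S_15 = 15/2 × 146 = 1095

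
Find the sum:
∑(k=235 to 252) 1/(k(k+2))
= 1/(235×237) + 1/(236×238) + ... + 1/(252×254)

Partial fractions: 1/(k(k+2)) = (1/2)[1/k - 1/(k+2)]
Telescoping leaves the first two and last two terms:
= (1/2)[1/235 + 1/236 - 1/253 - 1/254]
= 1074591/3563970520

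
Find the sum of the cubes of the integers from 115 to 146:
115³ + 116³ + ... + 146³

Use ∑_{k=1}^{n} k³ = [n(n+1)/2]², then subtract the first 114 terms.
∑_{k=1}^{146} k³ = [146×147/2]² = 10731² = 115154361
∑_{k=1}^{114} k³ = [114×115/2]² = 6555² = 42968025
∑_{k=115}^{146} k³ = 115154361 - 42968025 = 72186336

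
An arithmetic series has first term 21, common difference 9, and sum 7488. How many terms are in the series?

Using S = n/2 × [2a + (n-1)d]
7488 = n/2 × [2(21) + (n-1)(9)]
7488 = n/2 × [42 + 9n - 9]
14976 = n × [33 + 9n]
9n² + (33)n - 14976 = 0
Discriminant: Δ = (33)² - 4(9)(-14976) = 1089 + 539136 = 540225
√Δ = 735
n = [-(33) + √Δ] / (2·9) = (-33 + 735) / 18 = 702 / 18 = 39
(The negative root is discarded since n must be a positive integer.)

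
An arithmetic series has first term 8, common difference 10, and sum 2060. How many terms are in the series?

Using S = n/2 × [2a + (n-1)d]
2060 = n/2 × [2(8) + (n-1)(10)]
2060 = n/2 × [16 + 10n - 10]
4120 = n × [6 + 10n]
10n² + (6)n - 4120 = 0
Discriminant: Δ = (6)² - 4(10)(-4120) = 36 + 164800 = 164836
√Δ = 406
n = [-(6) + √Δ] / (2·10) = (-6 + 406) / 20 = 400 / 20 = 20
(The negative root is discarded since n must be a positive integer.)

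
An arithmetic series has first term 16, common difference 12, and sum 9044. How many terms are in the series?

Using S = n/2 × [2a + (n-1)d]
9044 = n/2 × [2(16) + (n-1)(12)]
9044 = n/2 × [32 + 12n - 12]
18088 = n × [20 + 12n]
12n² + (20)n - 18088 = 0
Discriminant: Δ = (20)² - 4(12)(-18088) = 400 + 868224 = 868624
√Δ = 932
n = [-(20) + √Δ] / (2·12) = (-20 + 932) / 24 = 912 / 24 = 38
(The negative root is discarded since n must be a positive integer.)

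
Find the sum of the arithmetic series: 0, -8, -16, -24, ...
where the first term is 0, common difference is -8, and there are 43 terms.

Sₙ = n/2 × (first + last)
Last term = a + (n-1)d = 0 + (43-1)×(-8) = -336
S_43 = 43/2 × (0 + (-336))
S_43 = 43/2 × (-336) = -7224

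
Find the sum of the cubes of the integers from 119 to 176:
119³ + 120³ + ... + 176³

Use ∑_{k=1}^{n} k³ = [n(n+1)/2]², then subtract the first 118 terms.
∑_{k=1}^{176} k³ = [176×177/2]² = 15576² = 242611776
∑_{k=1}^{118} k³ = [118×119/2]² = 7021² = 49294441
∑_{k=119}^{176} k³ = 242611776 - 49294441 = 193317335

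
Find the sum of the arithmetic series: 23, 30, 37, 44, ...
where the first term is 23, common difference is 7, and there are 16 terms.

Sₙ = n/2 × (first + last)
Last term = a + (n-1)d = 23 + (16-1)×7 = 128
S_16 = 16/2 × (23 + 128)
S_16 = 16/2 × 151 = 1208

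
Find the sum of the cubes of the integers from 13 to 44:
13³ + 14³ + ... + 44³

Use ∑_{k=1}^{n} k³ = [n(n+1)/2]², then subtract the first 12 terms.
∑_{k=1}^{44} k³ = [44×45/2]² = 990² = 980100
∑_{k=1}^{12} k³ = [12×13/2]² = 78² = 6084
∑_{k=13}^{44} k³ = 980100 - 6084 = 974016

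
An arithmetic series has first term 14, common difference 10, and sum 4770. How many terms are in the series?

Using S = n/2 × [2a + (n-1)d]
4770 = n/2 × [2(14) + (n-1)(10)]
4770 = n/2 × [28 + 10n - 10]
9540 = n × [18 + 10n]
10n² + (18)n - 9540 = 0
Discriminant: Δ = (18)² - 4(10)(-9540) = 324 + 381600 = 381924
√Δ = 618
n = [-(18) + √Δ] / (2·10) = (-18 + 618) / 20 = 600 / 20 = 30
(The negative root is discarded since n must be a positive integer.)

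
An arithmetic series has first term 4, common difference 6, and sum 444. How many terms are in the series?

Using S = n/2 × [2a + (n-1)d]
444 = n/2 × [2(4) + (n-1)(6)]
444 = n/2 × [8 + 6n - 6]
888 = n × [2 + 6n]
6n² + (2)n - 888 = 0
Discriminant: Δ = (2)² - 4(6)(-888) = 4 + 21312 = 21316
√Δ = 146
n = [-(2) + √Δ] / (2·6) = (-2 + 146) / 12 = 144 / 12 = 12
(The negative root is discarded since n must be a positive integer.)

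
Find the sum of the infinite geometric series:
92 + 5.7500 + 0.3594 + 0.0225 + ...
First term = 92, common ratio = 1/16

For |r| < 1, S = a / (1 - r)
S = 92 / (1 - (1/16))
S = 92 / (15/16)
S = 1472/15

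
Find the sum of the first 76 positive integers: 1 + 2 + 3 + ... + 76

Formula: ∑k = n(n+1)/2
= 76×77/2
= 5852/2
= 2926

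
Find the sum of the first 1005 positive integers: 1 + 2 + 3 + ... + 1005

Formula: ∑k = n(n+1)/2
= 1005×1006/2
= 1011030/2
= 505515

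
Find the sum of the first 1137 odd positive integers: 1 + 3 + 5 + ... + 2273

Sum of first n odd numbers = n²
= 1137²
= 1292769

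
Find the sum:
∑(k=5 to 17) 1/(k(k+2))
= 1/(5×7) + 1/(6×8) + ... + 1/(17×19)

Partial fractions: 1/(k(k+2)) = (1/2)[1/k - 1/(k+2)]
Telescoping leaves the first two and last two terms:
= (1/2)[1/5 + 1/6 - 1/18 - 1/19]
= 221/1710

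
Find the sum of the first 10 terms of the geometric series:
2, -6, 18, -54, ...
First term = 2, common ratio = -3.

Sₙ = a(1 - rⁿ) / (1 - r)
S_10 = 2(1 - (-3)^10) / (1 - (-3))
S_10 = 2(1 - 59049) / (4)
S_10 = -29524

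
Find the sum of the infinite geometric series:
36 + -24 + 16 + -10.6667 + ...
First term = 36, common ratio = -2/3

For |r| < 1, S = a / (1 - r)
S = 36 / (1 - (-2/3))
S = 36 / (5/3)
S = 108/5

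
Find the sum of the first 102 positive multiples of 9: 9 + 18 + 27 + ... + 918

Factor out 9: = 9(1 + 2 + ... + 102) = 9 × n(n+1)/2
= 9 × 102×103/2
= 9 × 5253
= 47277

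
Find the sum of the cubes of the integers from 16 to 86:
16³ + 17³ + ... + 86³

Use ∑_{k=1}^{n} k³ = [n(n+1)/2]², then subtract the first 15 terms.
∑_{k=1}^{86} k³ = [86×87/2]² = 3741² = 13995081
∑_{k=1}^{15} k³ = [15×16/2]² = 120² = 14400
∑_{k=16}^{86} k³ = 13995081 - 14400 = 13980681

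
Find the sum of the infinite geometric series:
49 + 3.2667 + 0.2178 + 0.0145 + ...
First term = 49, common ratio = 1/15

For |r| < 1, S = a / (1 - r)
S = 49 / (1 - (1/15))
S = 49 / (14/15)
S = 105/2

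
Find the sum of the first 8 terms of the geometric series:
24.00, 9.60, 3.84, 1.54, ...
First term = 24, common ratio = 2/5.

Sₙ = a(1 - rⁿ) / (1 - r)
S_8 = 24(1 - (2/5)^8) / (1 - (2/5))
S_8 = 24(1 - (256/390625)) / (3/5)
S_8 = 3122952/78125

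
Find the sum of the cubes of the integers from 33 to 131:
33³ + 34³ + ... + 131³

Use ∑_{k=1}^{n} k³ = [n(n+1)/2]², then subtract the first 32 terms.
∑_{k=1}^{131} k³ = [131×132/2]² = 8646² = 74753316
∑_{k=1}^{32} k³ = [32×33/2]² = 528² = 278784
∑_{k=33}^{131} k³ = 74753316 - 278784 = 74474532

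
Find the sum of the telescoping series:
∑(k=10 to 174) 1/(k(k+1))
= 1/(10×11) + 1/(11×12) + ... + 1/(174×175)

Partial fractions: 1/(k(k+1)) = 1/k - 1/(k+1)
The series telescopes:
= (1/10 - 1/11) + (1/11 - 1/12) + ... + (1/174 - 1/175)
= 1/10 - 1/175
= 33/350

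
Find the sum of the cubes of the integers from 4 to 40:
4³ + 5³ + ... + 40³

Use ∑_{k=1}^{n} k³ = [n(n+1)/2]², then subtract the first 3 terms.
∑_{k=1}^{40} k³ = [40×41/2]² = 820² = 672400
∑_{k=1}^{3} k³ = [3×4/2]² = 6² = 36
∑_{k=4}^{40} k³ = 672400 - 36 = 672364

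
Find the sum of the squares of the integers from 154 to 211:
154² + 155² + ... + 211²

Use ∑_{k=1}^{n} k² = n(n+1)(2n+1)/6, then subtract the first 153 terms.
∑_{k=1}^{211} k² = 211×212×423/6 = 3153606
∑_{k=1}^{153} k² = 153×154×307/6 = 1205589
∑_{k=154}^{211} k² = 3153606 - 1205589 = 1948017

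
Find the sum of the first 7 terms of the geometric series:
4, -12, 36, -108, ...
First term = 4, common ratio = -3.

Sₙ = a(1 - rⁿ) / (1 - r)
S_7 = 4(1 - (-3)^7) / (1 - (-3))
S_7 = 4(1 - (-2187)) / (4)
S_7 = 2188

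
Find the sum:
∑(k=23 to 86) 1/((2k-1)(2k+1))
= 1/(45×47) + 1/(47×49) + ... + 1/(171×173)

Partial fractions: 1/((2k-1)(2k+1)) = (1/2)[1/(2k-1) - 1/(2k+1)]
The series telescopes:
= (1/2)[1/45 - 1/173]
= 64/7785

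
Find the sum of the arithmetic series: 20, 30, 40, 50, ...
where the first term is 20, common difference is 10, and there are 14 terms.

Sₙ = n/2 × (first + last)
Last term = a + (n-1)d = 20 + (14-1)×10 = 150
S_14 = 14/2 × (20 + 150)
S_14 = 14/2 × 170 = 1190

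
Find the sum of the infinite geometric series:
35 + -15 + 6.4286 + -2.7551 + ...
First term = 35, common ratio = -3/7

For |r| < 1, S = a / (1 - r)
S = 35 / (1 - (-3/7))
S = 35 / (10/7)
S = 49/2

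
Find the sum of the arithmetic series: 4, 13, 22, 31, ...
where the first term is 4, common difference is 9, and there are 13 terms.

Sₙ = n/2 × (first + last)
Last term = a + (n-1)d = 4 + (13-1)×9 = 112
S_13 = 13/2 × (4 + 112)
S_13 = 13/2 × 116 = 754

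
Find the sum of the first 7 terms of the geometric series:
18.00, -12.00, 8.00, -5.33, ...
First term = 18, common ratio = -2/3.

Sₙ = a(1 - rⁿ) / (1 - r)
S_7 = 18(1 - (-2/3)^7) / (1 - (-2/3))
S_7 = 18(1 - (-128/2187)) / (5/3)
S_7 = 926/81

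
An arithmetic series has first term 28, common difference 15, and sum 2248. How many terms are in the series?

Using S = n/2 × [2a + (n-1)d]
2248 = n/2 × [2(28) + (n-1)(15)]
2248 = n/2 × [56 + 15n - 15]
4496 = n × [41 + 15n]
15n² + (41)n - 4496 = 0
Discriminant: Δ = (41)² - 4(15)(-4496) = 1681 + 269760 = 271441
√Δ = 521
n = [-(41) + √Δ] / (2·15) = (-41 + 521) / 30 = 480 / 30 = 16
(The negative root is discarded since n must be a positive integer.)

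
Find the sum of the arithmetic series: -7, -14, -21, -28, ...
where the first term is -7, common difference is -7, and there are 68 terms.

Sₙ = n/2 × (first + last)
Last term = a + (n-1)d = -7 + (68-1)×(-7) = -476
S_68 = 68/2 × (-7 + (-476))
S_68 = 68/2 × (-483) = -16422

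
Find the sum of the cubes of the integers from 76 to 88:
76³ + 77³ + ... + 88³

Use ∑_{k=1}^{n} k³ = [n(n+1)/2]², then subtract the first 75 terms.
∑_{k=1}^{88} k³ = [88×89/2]² = 3916² = 15335056
∑_{k=1}^{75} k³ = [75×76/2]² = 2850² = 8122500
∑_{k=76}^{88} k³ = 15335056 - 8122500 = 7212556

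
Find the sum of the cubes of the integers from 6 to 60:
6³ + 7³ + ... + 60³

Use ∑_{k=1}^{n} k³ = [n(n+1)/2]², then subtract the first 5 terms.
∑_{k=1}^{60} k³ = [60×61/2]² = 1830² = 3348900
∑_{k=1}^{5} k³ = [5×6/2]² = 15² = 225
∑_{k=6}^{60} k³ = 3348900 - 225 = 3348675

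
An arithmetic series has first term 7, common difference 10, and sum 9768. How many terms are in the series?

Using S = n/2 × [2a + (n-1)d]
9768 = n/2 × [2(7) + (n-1)(10)]
9768 = n/2 × [14 + 10n - 10]
19536 = n × [4 + 10n]
10n² + (4)n - 19536 = 0
Discriminant: Δ = (4)² - 4(10)(-19536) = 16 + 781440 = 781456
√Δ = 884
n = [-(4) + √Δ] / (2·10) = (-4 + 884) / 20 = 880 / 20 = 44
(The negative root is discarded since n must be a positive integer.)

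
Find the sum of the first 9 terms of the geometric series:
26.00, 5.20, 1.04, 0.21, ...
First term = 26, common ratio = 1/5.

Sₙ = a(1 - rⁿ) / (1 - r)
S_9 = 26(1 - (1/5)^9) / (1 - (1/5))
S_9 = 26(1 - (1/1953125)) / (4/5)
S_9 = 12695306/390625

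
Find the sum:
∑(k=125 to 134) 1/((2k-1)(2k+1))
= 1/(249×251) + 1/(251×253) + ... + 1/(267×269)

Partial fractions: 1/((2k-1)(2k+1)) = (1/2)[1/(2k-1) - 1/(2k+1)]
The series telescopes:
= (1/2)[1/249 - 1/269]
= 10/66981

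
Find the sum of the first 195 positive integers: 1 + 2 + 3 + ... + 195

Formula: ∑k = n(n+1)/2
= 195×196/2
= 38220/2
= 19110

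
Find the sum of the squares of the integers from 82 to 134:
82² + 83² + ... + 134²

Use ∑_{k=1}^{n} k² = n(n+1)(2n+1)/6, then subtract the first 81 terms.
∑_{k=1}^{134} k² = 134×135×269/6 = 811035
∑_{k=1}^{81} k² = 81×82×163/6 = 180441
∑_{k=82}^{134} k² = 811035 - 180441 = 630594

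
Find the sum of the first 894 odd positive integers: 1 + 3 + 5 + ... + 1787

Sum of first n odd numbers = n²
= 894²
= 799236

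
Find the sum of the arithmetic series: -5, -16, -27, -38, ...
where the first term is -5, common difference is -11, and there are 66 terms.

Sₙ = n/2 × (first + last)
Last term = a + (n-1)d = -5 + (66-1)×(-11) = -720
S_66 = 66/2 × (-5 + (-720))
S_66 = 66/2 × (-725) = -23925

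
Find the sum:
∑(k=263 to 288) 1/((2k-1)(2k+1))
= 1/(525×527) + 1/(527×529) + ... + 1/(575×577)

Partial fractions: 1/((2k-1)(2k+1)) = (1/2)[1/(2k-1) - 1/(2k+1)]
The series telescopes:
= (1/2)[1/525 - 1/577]
= 26/302925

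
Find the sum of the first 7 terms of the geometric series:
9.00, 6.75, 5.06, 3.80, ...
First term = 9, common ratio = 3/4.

Sₙ = a(1 - rⁿ) / (1 - r)
S_7 = 9(1 - (3/4)^7) / (1 - (3/4))
S_7 = 9(1 - (2187/16384)) / (1/4)
S_7 = 127773/4096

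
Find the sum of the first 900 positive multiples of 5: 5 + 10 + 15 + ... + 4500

Factor out 5: = 5(1 + 2 + ... + 900) = 5 × n(n+1)/2
= 5 × 900×901/2
= 5 × 405450
= 2027250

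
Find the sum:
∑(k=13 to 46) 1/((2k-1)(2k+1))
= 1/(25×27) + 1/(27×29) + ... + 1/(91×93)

Partial fractions: 1/((2k-1)(2k+1)) = (1/2)[1/(2k-1) - 1/(2k+1)]
The series telescopes:
= (1/2)[1/25 - 1/93]
= 34/2325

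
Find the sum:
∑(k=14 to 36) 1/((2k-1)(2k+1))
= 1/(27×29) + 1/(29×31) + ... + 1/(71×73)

Partial fractions: 1/((2k-1)(2k+1)) = (1/2)[1/(2k-1) - 1/(2k+1)]
The series telescopes:
= (1/2)[1/27 - 1/73]
= 23/1971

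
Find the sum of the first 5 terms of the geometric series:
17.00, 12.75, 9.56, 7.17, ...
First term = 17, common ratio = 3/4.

Sₙ = a(1 - rⁿ) / (1 - r)
S_5 = 17(1 - (3/4)^5) / (1 - (3/4))
S_5 = 17(1 - (243/1024)) / (1/4)
S_5 = 13277/256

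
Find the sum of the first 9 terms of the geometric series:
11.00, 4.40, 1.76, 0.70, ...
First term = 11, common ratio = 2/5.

Sₙ = a(1 - rⁿ) / (1 - r)
S_9 = 11(1 - (2/5)^9) / (1 - (2/5))
S_9 = 11(1 - (512/1953125)) / (3/5)
S_9 = 7159581/390625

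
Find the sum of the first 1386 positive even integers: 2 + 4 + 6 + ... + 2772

Sum of first n even numbers = n(n+1)
= 1386×1387
= 1922382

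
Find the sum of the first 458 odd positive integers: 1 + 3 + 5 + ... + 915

Sum of first n odd numbers = n²
= 458²
= 209764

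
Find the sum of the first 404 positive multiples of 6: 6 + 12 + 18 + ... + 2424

Factor out 6: = 6(1 + 2 + ... + 404) = 6 × n(n+1)/2
= 6 × 404×405/2
= 6 × 81810
= 490860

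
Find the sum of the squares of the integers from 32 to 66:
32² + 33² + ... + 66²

Use ∑_{k=1}^{n} k² = n(n+1)(2n+1)/6, then subtract the first 31 terms.
∑_{k=1}^{66} k² = 66×67×133/6 = 98021
∑_{k=1}^{31} k² = 31×32×63/6 = 10416
∑_{k=32}^{66} k² = 98021 - 10416 = 87605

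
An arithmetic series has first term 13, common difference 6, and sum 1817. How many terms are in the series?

Using S = n/2 × [2a + (n-1)d]
1817 = n/2 × [2(13) + (n-1)(6)]
1817 = n/2 × [26 + 6n - 6]
3634 = n × [20 + 6n]
6n² + (20)n - 3634 = 0
Discriminant: Δ = (20)² - 4(6)(-3634) = 400 + 87216 = 87616
√Δ = 296
n = [-(20) + √Δ] / (2·6) = (-20 + 296) / 12 = 276 / 12 = 23
(The negative root is discarded since n must be a positive integer.)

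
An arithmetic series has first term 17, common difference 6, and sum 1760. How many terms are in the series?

Using S = n/2 × [2a + (n-1)d]
1760 = n/2 × [2(17) + (n-1)(6)]
1760 = n/2 × [34 + 6n - 6]
3520 = n × [28 + 6n]
6n² + (28)n - 3520 = 0
Discriminant: Δ = (28)² - 4(6)(-3520) = 784 + 84480 = 85264
√Δ = 292
n = [-(28) + √Δ] / (2·6) = (-28 + 292) / 12 = 264 / 12 = 22
(The negative root is discarded since n must be a positive integer.)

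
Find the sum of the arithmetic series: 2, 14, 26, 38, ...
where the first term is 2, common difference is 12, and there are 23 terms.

Sₙ = n/2 × (first + last)
Last term = a + (n-1)d = 2 + (23-1)×12 = 266
S_23 = 23/2 × (2 + 266)
S_23 = 23/2 × 268 = 3082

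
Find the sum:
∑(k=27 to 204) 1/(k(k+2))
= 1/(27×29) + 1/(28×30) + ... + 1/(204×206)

Partial fractions: 1/(k(k+2)) = (1/2)[1/k - 1/(k+2)]
Telescoping leaves the first two and last two terms:
= (1/2)[1/27 + 1/28 - 1/205 - 1/206]
= 1005967/31925880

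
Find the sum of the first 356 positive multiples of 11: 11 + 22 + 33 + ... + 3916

Factor out 11: = 11(1 + 2 + ... + 356) = 11 × n(n+1)/2
= 11 × 356×357/2
= 11 × 63546
= 699006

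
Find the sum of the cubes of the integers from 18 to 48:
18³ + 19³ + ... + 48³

Use ∑_{k=1}^{n} k³ = [n(n+1)/2]², then subtract the first 17 terms.
∑_{k=1}^{48} k³ = [48×49/2]² = 1176² = 1382976
∑_{k=1}^{17} k³ = [17×18/2]² = 153² = 23409
∑_{k=18}^{48} k³ = 1382976 - 23409 = 1359567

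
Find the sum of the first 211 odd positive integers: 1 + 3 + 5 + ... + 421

Sum of first n odd numbers = n²
= 211²
= 44521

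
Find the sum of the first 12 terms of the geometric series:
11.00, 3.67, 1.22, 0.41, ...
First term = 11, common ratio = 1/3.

Sₙ = a(1 - rⁿ) / (1 - r)
S_12 = 11(1 - (1/3)^12) / (1 - (1/3))
S_12 = 11(1 - (1/531441)) / (2/3)
S_12 = 2922920/177147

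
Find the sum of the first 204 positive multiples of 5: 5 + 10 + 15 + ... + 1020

Factor out 5: = 5(1 + 2 + ... + 204) = 5 × n(n+1)/2
= 5 × 204×205/2
= 5 × 20910
= 104550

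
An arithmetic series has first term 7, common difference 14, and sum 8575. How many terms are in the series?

Using S = n/2 × [2a + (n-1)d]
8575 = n/2 × [2(7) + (n-1)(14)]
8575 = n/2 × [14 + 14n - 14]
17150 = n × [0 + 14n]
14n² + (0)n - 17150 = 0
Discriminant: Δ = (0)² - 4(14)(-17150) = 0 + 960400 = 960400
√Δ = 980
n = [-(0) + √Δ] / (2·14) = (0 + 980) / 28 = 980 / 28 = 35
(The negative root is discarded since n must be a positive integer.)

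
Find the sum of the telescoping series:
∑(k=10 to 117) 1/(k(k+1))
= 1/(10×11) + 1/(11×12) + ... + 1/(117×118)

Partial fractions: 1/(k(k+1)) = 1/k - 1/(k+1)
The series telescopes:
= (1/10 - 1/11) + (1/11 - 1/12) + ... + (1/117 - 1/118)
= 1/10 - 1/118
= 27/295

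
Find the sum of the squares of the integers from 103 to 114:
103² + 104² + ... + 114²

Use ∑_{k=1}^{n} k² = n(n+1)(2n+1)/6, then subtract the first 102 terms.
∑_{k=1}^{114} k² = 114×115×229/6 = 500365
∑_{k=1}^{102} k² = 102×103×205/6 = 358955
∑_{k=103}^{114} k² = 500365 - 358955 = 141410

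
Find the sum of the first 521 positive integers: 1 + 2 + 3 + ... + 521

Formula: ∑k = n(n+1)/2
= 521×522/2
= 271962/2
= 135981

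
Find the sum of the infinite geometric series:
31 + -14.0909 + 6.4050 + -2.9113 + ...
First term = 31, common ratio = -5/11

For |r| < 1, S = a / (1 - r)
S = 31 / (1 - (-5/11))
S = 31 / (16/11)
S = 341/16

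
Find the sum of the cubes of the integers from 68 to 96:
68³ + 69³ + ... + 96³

Use ∑_{k=1}^{n} k³ = [n(n+1)/2]², then subtract the first 67 terms.
∑_{k=1}^{96} k³ = [96×97/2]² = 4656² = 21678336
∑_{k=1}^{67} k³ = [67×68/2]² = 2278² = 5189284
∑_{k=68}^{96} k³ = 21678336 - 5189284 = 16489052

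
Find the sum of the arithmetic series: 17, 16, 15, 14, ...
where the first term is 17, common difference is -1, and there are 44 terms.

Sₙ = n/2 × (first + last)
Last term = a + (n-1)d = 17 + (44-1)×(-1) = -26
S_44 = 44/2 × (17 + (-26))
S_44 = 44/2 × (-9) = -198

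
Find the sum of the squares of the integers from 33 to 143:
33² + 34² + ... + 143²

Use ∑_{k=1}^{n} k² = n(n+1)(2n+1)/6, then subtract the first 32 terms.
∑_{k=1}^{143} k² = 143×144×287/6 = 984984
∑_{k=1}^{32} k² = 32×33×65/6 = 11440
∑_{k=33}^{143} k² = 984984 - 11440 = 973544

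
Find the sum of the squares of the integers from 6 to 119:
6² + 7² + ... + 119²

Use ∑_{k=1}^{n} k² = n(n+1)(2n+1)/6, then subtract the first 5 terms.
∑_{k=1}^{119} k² = 119×120×239/6 = 568820
∑_{k=1}^{5} k² = 5×6×11/6 = 55
∑_{k=6}^{119} k² = 568820 - 55 = 568765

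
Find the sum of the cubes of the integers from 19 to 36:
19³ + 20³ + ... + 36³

Use ∑_{k=1}^{n} k³ = [n(n+1)/2]², then subtract the first 18 terms.
∑_{k=1}^{36} k³ = [36×37/2]² = 666² = 443556
∑_{k=1}^{18} k³ = [18×19/2]² = 171² = 29241
∑_{k=19}^{36} k³ = 443556 - 29241 = 414315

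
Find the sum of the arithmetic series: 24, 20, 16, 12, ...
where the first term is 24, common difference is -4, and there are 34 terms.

Sₙ = n/2 × (first + last)
Last term = a + (n-1)d = 24 + (34-1)×(-4) = -108
S_34 = 34/2 × (24 + (-108))
S_34 = 34/2 × (-84) = -1428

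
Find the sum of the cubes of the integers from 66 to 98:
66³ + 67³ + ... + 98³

Use ∑_{k=1}^{n} k³ = [n(n+1)/2]², then subtract the first 65 terms.
∑_{k=1}^{98} k³ = [98×99/2]² = 4851² = 23532201
∑_{k=1}^{65} k³ = [65×66/2]² = 2145² = 4601025
∑_{k=66}^{98} k³ = 23532201 - 4601025 = 18931176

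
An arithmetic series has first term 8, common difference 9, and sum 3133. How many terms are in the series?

Using S = n/2 × [2a + (n-1)d]
3133 = n/2 × [2(8) + (n-1)(9)]
3133 = n/2 × [16 + 9n - 9]
6266 = n × [7 + 9n]
9n² + (7)n - 6266 = 0
Discriminant: Δ = (7)² - 4(9)(-6266) = 49 + 225576 = 225625
√Δ = 475
n = [-(7) + √Δ] / (2·9) = (-7 + 475) / 18 = 468 / 18 = 26
(The negative root is discarded since n must be a positive integer.)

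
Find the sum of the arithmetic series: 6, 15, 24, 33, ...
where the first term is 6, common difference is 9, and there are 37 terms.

Sₙ = n/2 × (first + last)
Last term = a + (n-1)d = 6 + (37-1)×9 = 330
S_37 = 37/2 × (6 + 330)
S_37 = 37/2 × 336 = 6216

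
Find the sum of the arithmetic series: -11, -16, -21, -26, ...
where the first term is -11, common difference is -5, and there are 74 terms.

Sₙ = n/2 × (first + last)
Last term = a + (n-1)d = -11 + (74-1)×(-5) = -376
S_74 = 74/2 × (-11 + (-376))
S_74 = 74/2 × (-387) = -14319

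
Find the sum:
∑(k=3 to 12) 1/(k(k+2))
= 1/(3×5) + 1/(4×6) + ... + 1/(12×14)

Partial fractions: 1/(k(k+2)) = (1/2)[1/k - 1/(k+2)]
Telescoping leaves the first two and last two terms:
= (1/2)[1/3 + 1/4 - 1/13 - 1/14]
= 475/2184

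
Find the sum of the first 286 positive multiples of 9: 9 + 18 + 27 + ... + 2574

Factor out 9: = 9(1 + 2 + ... + 286) = 9 × n(n+1)/2
= 9 × 286×287/2
= 9 × 41041
= 369369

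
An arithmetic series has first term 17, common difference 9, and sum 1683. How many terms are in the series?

Using S = n/2 × [2a + (n-1)d]
1683 = n/2 × [2(17) + (n-1)(9)]
1683 = n/2 × [34 + 9n - 9]
3366 = n × [25 + 9n]
9n² + (25)n - 3366 = 0
Discriminant: Δ = (25)² - 4(9)(-3366) = 625 + 121176 = 121801
√Δ = 349
n = [-(25) + √Δ] / (2·9) = (-25 + 349) / 18 = 324 / 18 = 18
(The negative root is discarded since n must be a positive integer.)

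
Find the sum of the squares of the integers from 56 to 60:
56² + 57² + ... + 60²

Use ∑_{k=1}^{n} k² = n(n+1)(2n+1)/6, then subtract the first 55 terms.
∑_{k=1}^{60} k² = 60×61×121/6 = 73810
∑_{k=1}^{55} k² = 55×56×111/6 = 56980
∑_{k=56}^{60} k² = 73810 - 56980 = 16830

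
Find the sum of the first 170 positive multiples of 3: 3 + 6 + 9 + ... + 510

Factor out 3: = 3(1 + 2 + ... + 170) = 3 × n(n+1)/2
= 3 × 170×171/2
= 3 × 14535
= 43605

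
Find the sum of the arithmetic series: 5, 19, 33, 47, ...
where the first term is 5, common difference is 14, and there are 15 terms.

Sₙ = n/2 × (first + last)
Last term = a + (n-1)d = 5 + (15-1)×14 = 201
S_15 = 15/2 × (5 + 201)
S_15 = 15/2 × 206 = 1545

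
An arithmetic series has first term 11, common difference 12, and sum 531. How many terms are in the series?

Using S = n/2 × [2a + (n-1)d]
531 = n/2 × [2(11) + (n-1)(12)]
531 = n/2 × [22 + 12n - 12]
1062 = n × [10 + 12n]
12n² + (10)n - 1062 = 0
Discriminant: Δ = (10)² - 4(12)(-1062) = 100 + 50976 = 51076
√Δ = 226
n = [-(10) + √Δ] / (2·12) = (-10 + 226) / 24 = 216 / 24 = 9
(The negative root is discarded since n must be a positive integer.)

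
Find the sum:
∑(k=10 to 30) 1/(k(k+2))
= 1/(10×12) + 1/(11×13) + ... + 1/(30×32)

Partial fractions: 1/(k(k+2)) = (1/2)[1/k - 1/(k+2)]
Telescoping leaves the first two and last two terms:
= (1/2)[1/10 + 1/11 - 1/31 - 1/32]
= 6951/109120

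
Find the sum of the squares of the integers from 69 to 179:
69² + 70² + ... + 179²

Use ∑_{k=1}^{n} k² = n(n+1)(2n+1)/6, then subtract the first 68 terms.
∑_{k=1}^{179} k² = 179×180×359/6 = 1927830
∑_{k=1}^{68} k² = 68×69×137/6 = 107134
∑_{k=69}^{179} k² = 1927830 - 107134 = 1820696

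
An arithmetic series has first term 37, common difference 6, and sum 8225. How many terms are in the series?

Using S = n/2 × [2a + (n-1)d]
8225 = n/2 × [2(37) + (n-1)(6)]
8225 = n/2 × [74 + 6n - 6]
16450 = n × [68 + 6n]
6n² + (68)n - 16450 = 0
Discriminant: Δ = (68)² - 4(6)(-16450) = 4624 + 394800 = 399424
√Δ = 632
n = [-(68) + √Δ] / (2·6) = (-68 + 632) / 12 = 564 / 12 = 47
(The negative root is discarded since n must be a positive integer.)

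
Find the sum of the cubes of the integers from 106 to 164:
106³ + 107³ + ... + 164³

Use ∑_{k=1}^{n} k³ = [n(n+1)/2]², then subtract the first 105 terms.
∑_{k=1}^{164} k³ = [164×165/2]² = 13530² = 183060900
∑_{k=1}^{105} k³ = [105×106/2]² = 5565² = 30969225
∑_{k=106}^{164} k³ = 183060900 - 30969225 = 152091675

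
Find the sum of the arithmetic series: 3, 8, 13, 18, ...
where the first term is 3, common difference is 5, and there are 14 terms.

Sₙ = n/2 × (first + last)
Last term = a + (n-1)d = 3 + (14-1)×5 = 68
S_14 = 14/2 × (3 + 68)
S_14 = 14/2 × 71 = 497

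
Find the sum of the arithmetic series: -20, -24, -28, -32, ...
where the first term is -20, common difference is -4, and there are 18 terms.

Sₙ = n/2 × (first + last)
Last term = a + (n-1)d = -20 + (18-1)×(-4) = -88
S_18 = 18/2 × (-20 + (-88))
S_18 = 18/2 × (-108) = -972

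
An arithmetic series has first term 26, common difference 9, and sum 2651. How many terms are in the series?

Using S = n/2 × [2a + (n-1)d]
2651 = n/2 × [2(26) + (n-1)(9)]
2651 = n/2 × [52 + 9n - 9]
5302 = n × [43 + 9n]
9n² + (43)n - 5302 = 0
Discriminant: Δ = (43)² - 4(9)(-5302) = 1849 + 190872 = 192721
√Δ = 439
n = [-(43) + √Δ] / (2·9) = (-43 + 439) / 18 = 396 / 18 = 22
(The negative root is discarded since n must be a positive integer.)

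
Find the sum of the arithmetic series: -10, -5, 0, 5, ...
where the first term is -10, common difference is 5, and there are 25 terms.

Sₙ = n/2 × (first + last)
Last term = a + (n-1)d = -10 + (25-1)×5 = 110
S_25 = 25/2 × (-10 + 110)
S_25 = 25/2 × 100 = 1250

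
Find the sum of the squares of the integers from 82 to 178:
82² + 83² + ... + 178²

Use ∑_{k=1}^{n} k² = n(n+1)(2n+1)/6, then subtract the first 81 terms.
∑_{k=1}^{178} k² = 178×179×357/6 = 1895789
∑_{k=1}^{81} k² = 81×82×163/6 = 180441
∑_{k=82}^{178} k² = 1895789 - 180441 = 1715348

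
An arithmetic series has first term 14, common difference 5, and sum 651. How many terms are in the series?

Using S = n/2 × [2a + (n-1)d]
651 = n/2 × [2(14) + (n-1)(5)]
651 = n/2 × [28 + 5n - 5]
1302 = n × [23 + 5n]
5n² + (23)n - 1302 = 0
Discriminant: Δ = (23)² - 4(5)(-1302) = 529 + 26040 = 26569
√Δ = 163
n = [-(23) + √Δ] / (2·5) = (-23 + 163) / 10 = 140 / 10 = 14
(The negative root is discarded since n must be a positive integer.)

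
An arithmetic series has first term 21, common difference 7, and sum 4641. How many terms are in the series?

Using S = n/2 × [2a + (n-1)d]
4641 = n/2 × [2(21) + (n-1)(7)]
4641 = n/2 × [42 + 7n - 7]
9282 = n × [35 + 7n]
7n² + (35)n - 9282 = 0
Discriminant: Δ = (35)² - 4(7)(-9282) = 1225 + 259896 = 261121
√Δ = 511
n = [-(35) + √Δ] / (2·7) = (-35 + 511) / 14 = 476 / 14 = 34
(The negative root is discarded since n must be a positive integer.)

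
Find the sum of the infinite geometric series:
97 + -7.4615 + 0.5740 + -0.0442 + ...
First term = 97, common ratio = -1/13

For |r| < 1, S = a / (1 - r)
S = 97 / (1 - (-1/13))
S = 97 / (14/13)
S = 1261/14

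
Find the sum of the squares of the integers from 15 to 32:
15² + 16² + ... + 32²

Use ∑_{k=1}^{n} k² = n(n+1)(2n+1)/6, then subtract the first 14 terms.
∑_{k=1}^{32} k² = 32×33×65/6 = 11440
∑_{k=1}^{14} k² = 14×15×29/6 = 1015
∑_{k=15}^{32} k² = 11440 - 1015 = 10425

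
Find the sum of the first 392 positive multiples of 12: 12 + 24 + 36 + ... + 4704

Factor out 12: = 12(1 + 2 + ... + 392) = 12 × n(n+1)/2
= 12 × 392×393/2
= 12 × 77028
= 924336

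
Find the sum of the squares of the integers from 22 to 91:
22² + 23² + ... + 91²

Use ∑_{k=1}^{n} k² = n(n+1)(2n+1)/6, then subtract the first 21 terms.
∑_{k=1}^{91} k² = 91×92×183/6 = 255346
∑_{k=1}^{21} k² = 21×22×43/6 = 3311
∑_{k=22}^{91} k² = 255346 - 3311 = 252035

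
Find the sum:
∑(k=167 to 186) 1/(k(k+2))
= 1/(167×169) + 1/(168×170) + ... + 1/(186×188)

Partial fractions: 1/(k(k+2)) = (1/2)[1/k - 1/(k+2)]
Telescoping leaves the first two and last two terms:
= (1/2)[1/167 + 1/168 - 1/187 - 1/188]
= 314065/493168368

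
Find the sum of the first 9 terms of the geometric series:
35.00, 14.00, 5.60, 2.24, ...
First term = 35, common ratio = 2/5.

Sₙ = a(1 - rⁿ) / (1 - r)
S_9 = 35(1 - (2/5)^9) / (1 - (2/5))
S_9 = 35(1 - (512/1953125)) / (3/5)
S_9 = 4556097/78125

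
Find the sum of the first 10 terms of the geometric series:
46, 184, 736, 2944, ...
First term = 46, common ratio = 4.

Sₙ = a(1 - rⁿ) / (1 - r)
S_10 = 46(1 - 4^10) / (1 - 4)
S_10 = 46(1 - 1048576) / (-3)
S_10 = 16078150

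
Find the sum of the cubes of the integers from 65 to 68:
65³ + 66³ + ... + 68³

Use ∑_{k=1}^{n} k³ = [n(n+1)/2]², then subtract the first 64 terms.
∑_{k=1}^{68} k³ = [68×69/2]² = 2346² = 5503716
∑_{k=1}^{64} k³ = [64×65/2]² = 2080² = 4326400
∑_{k=65}^{68} k³ = 5503716 - 4326400 = 1177316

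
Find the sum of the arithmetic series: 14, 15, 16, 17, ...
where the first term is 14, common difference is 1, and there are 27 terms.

Sₙ = n/2 × (first + last)
Last term = a + (n-1)d = 14 + (27-1)×1 = 40
S_27 = 27/2 × (14 + 40)
S_27 = 27/2 × 54 = 729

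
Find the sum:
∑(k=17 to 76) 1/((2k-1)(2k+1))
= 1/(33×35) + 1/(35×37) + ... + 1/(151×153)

Partial fractions: 1/((2k-1)(2k+1)) = (1/2)[1/(2k-1) - 1/(2k+1)]
The series telescopes:
= (1/2)[1/33 - 1/153]
= 20/1683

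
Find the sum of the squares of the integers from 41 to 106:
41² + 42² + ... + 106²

Use ∑_{k=1}^{n} k² = n(n+1)(2n+1)/6, then subtract the first 40 terms.
∑_{k=1}^{106} k² = 106×107×213/6 = 402641
∑_{k=1}^{40} k² = 40×41×81/6 = 22140
∑_{k=41}^{106} k² = 402641 - 22140 = 380501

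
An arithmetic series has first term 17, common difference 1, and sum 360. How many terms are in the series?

Using S = n/2 × [2a + (n-1)d]
360 = n/2 × [2(17) + (n-1)(1)]
360 = n/2 × [34 + 1n - 1]
720 = n × [33 + 1n]
1n² + (33)n - 720 = 0
Discriminant: Δ = (33)² - 4(1)(-720) = 1089 + 2880 = 3969
√Δ = 63
n = [-(33) + √Δ] / (2·1) = (-33 + 63) / 2 = 30 / 2 = 15
(The negative root is discarded since n must be a positive integer.)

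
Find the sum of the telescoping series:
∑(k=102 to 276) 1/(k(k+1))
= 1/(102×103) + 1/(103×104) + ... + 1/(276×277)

Partial fractions: 1/(k(k+1)) = 1/k - 1/(k+1)
The series telescopes:
= (1/102 - 1/103) + (1/103 - 1/104) + ... + (1/276 - 1/277)
= 1/102 - 1/277
= 175/28254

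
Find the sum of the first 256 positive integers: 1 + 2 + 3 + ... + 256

Formula: ∑k = n(n+1)/2
= 256×257/2
= 65792/2
= 32896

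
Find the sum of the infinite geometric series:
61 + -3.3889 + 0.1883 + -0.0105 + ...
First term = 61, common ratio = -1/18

For |r| < 1, S = a / (1 - r)
S = 61 / (1 - (-1/18))
S = 61 / (19/18)
S = 1098/19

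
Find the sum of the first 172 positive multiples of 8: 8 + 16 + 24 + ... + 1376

Factor out 8: = 8(1 + 2 + ... + 172) = 8 × n(n+1)/2
= 8 × 172×173/2
= 8 × 14878
= 119024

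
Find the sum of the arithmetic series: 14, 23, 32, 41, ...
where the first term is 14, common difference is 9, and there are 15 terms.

Sₙ = n/2 × (first + last)
Last term = a + (n-1)d = 14 + (15-1)×9 = 140
S_15 = 15/2 × (14 + 140)
S_15 = 15/2 × 154 = 1155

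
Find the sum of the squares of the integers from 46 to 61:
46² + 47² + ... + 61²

Use ∑_{k=1}^{n} k² = n(n+1)(2n+1)/6, then subtract the first 45 terms.
∑_{k=1}^{61} k² = 61×62×123/6 = 77531
∑_{k=1}^{45} k² = 45×46×91/6 = 31395
∑_{k=46}^{61} k² = 77531 - 31395 = 46136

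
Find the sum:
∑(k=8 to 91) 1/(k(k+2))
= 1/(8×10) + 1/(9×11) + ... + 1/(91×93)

Partial fractions: 1/(k(k+2)) = (1/2)[1/k - 1/(k+2)]
Telescoping leaves the first two and last two terms:
= (1/2)[1/8 + 1/9 - 1/92 - 1/93]
= 11011/102672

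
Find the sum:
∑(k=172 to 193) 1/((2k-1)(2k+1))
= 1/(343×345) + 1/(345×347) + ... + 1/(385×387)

Partial fractions: 1/((2k-1)(2k+1)) = (1/2)[1/(2k-1) - 1/(2k+1)]
The series telescopes:
= (1/2)[1/343 - 1/387]
= 22/132741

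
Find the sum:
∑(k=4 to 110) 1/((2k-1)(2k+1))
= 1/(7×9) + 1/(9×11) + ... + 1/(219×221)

Partial fractions: 1/((2k-1)(2k+1)) = (1/2)[1/(2k-1) - 1/(2k+1)]
The series telescopes:
= (1/2)[1/7 - 1/221]
= 107/1547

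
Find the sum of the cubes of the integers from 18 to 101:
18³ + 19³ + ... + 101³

Use ∑_{k=1}^{n} k³ = [n(n+1)/2]², then subtract the first 17 terms.
∑_{k=1}^{101} k³ = [101×102/2]² = 5151² = 26532801
∑_{k=1}^{17} k³ = [17×18/2]² = 153² = 23409
∑_{k=18}^{101} k³ = 26532801 - 23409 = 26509392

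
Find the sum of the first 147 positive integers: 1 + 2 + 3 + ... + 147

Formula: ∑k = n(n+1)/2
= 147×148/2
= 21756/2
= 10878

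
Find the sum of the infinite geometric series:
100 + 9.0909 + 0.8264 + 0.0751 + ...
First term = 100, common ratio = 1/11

For |r| < 1, S = a / (1 - r)
S = 100 / (1 - (1/11))
S = 100 / (10/11)
S = 110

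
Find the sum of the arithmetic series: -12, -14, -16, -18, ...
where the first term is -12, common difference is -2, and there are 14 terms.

Sₙ = n/2 × (first + last)
Last term = a + (n-1)d = -12 + (14-1)×(-2) = -38
S_14 = 14/2 × (-12 + (-38))
S_14 = 14/2 × (-50) = -350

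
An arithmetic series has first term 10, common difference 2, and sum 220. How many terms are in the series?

Using S = n/2 × [2a + (n-1)d]
220 = n/2 × [2(10) + (n-1)(2)]
220 = n/2 × [20 + 2n - 2]
440 = n × [18 + 2n]
2n² + (18)n - 440 = 0
Discriminant: Δ = (18)² - 4(2)(-440) = 324 + 3520 = 3844
√Δ = 62
n = [-(18) + √Δ] / (2·2) = (-18 + 62) / 4 = 44 / 4 = 11
(The negative root is discarded since n must be a positive integer.)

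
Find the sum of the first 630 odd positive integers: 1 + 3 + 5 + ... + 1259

Sum of first n odd numbers = n²
= 630²
= 396900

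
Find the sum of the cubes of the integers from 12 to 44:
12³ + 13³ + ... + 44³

Use ∑_{k=1}^{n} k³ = [n(n+1)/2]², then subtract the first 11 terms.
∑_{k=1}^{44} k³ = [44×45/2]² = 990² = 980100
∑_{k=1}^{11} k³ = [11×12/2]² = 66² = 4356
∑_{k=12}^{44} k³ = 980100 - 4356 = 975744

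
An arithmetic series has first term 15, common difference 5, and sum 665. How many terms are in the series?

Using S = n/2 × [2a + (n-1)d]
665 = n/2 × [2(15) + (n-1)(5)]
665 = n/2 × [30 + 5n - 5]
1330 = n × [25 + 5n]
5n² + (25)n - 1330 = 0
Discriminant: Δ = (25)² - 4(5)(-1330) = 625 + 26600 = 27225
√Δ = 165
n = [-(25) + √Δ] / (2·5) = (-25 + 165) / 10 = 140 / 10 = 14
(The negative root is discarded since n must be a positive integer.)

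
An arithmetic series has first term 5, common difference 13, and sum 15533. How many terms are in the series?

Using S = n/2 × [2a + (n-1)d]
15533 = n/2 × [2(5) + (n-1)(13)]
15533 = n/2 × [10 + 13n - 13]
31066 = n × [-3 + 13n]
13n² + (-3)n - 31066 = 0
Discriminant: Δ = (-3)² - 4(13)(-31066) = 9 + 1615432 = 1615441
√Δ = 1271
n = [-(-3) + √Δ] / (2·13) = (3 + 1271) / 26 = 1274 / 26 = 49
(The negative root is discarded since n must be a positive integer.)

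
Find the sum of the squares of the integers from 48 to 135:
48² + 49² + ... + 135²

Use ∑_{k=1}^{n} k² = n(n+1)(2n+1)/6, then subtract the first 47 terms.
∑_{k=1}^{135} k² = 135×136×271/6 = 829260
∑_{k=1}^{47} k² = 47×48×95/6 = 35720
∑_{k=48}^{135} k² = 829260 - 35720 = 793540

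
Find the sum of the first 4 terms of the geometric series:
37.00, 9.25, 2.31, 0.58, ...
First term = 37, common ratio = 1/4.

Sₙ = a(1 - rⁿ) / (1 - r)
S_4 = 37(1 - (1/4)^4) / (1 - (1/4))
S_4 = 37(1 - (1/256)) / (3/4)
S_4 = 3145/64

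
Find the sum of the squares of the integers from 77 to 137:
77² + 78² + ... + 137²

Use ∑_{k=1}^{n} k² = n(n+1)(2n+1)/6, then subtract the first 76 terms.
∑_{k=1}^{137} k² = 137×138×275/6 = 866525
∑_{k=1}^{76} k² = 76×77×153/6 = 149226
∑_{k=77}^{137} k² = 866525 - 149226 = 717299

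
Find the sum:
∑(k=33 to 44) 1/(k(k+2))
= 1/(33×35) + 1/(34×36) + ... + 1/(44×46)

Partial fractions: 1/(k(k+2)) = (1/2)[1/k - 1/(k+2)]
Telescoping leaves the first two and last two terms:
= (1/2)[1/33 + 1/34 - 1/45 - 1/46]
= 3049/387090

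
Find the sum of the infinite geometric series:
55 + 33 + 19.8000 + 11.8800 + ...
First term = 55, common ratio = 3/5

For |r| < 1, S = a / (1 - r)
S = 55 / (1 - (3/5))
S = 55 / (2/5)
S = 275/2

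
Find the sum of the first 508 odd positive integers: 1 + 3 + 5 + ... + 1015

Sum of first n odd numbers = n²
= 508²
= 258064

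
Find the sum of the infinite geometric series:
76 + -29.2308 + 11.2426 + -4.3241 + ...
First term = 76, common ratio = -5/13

For |r| < 1, S = a / (1 - r)
S = 76 / (1 - (-5/13))
S = 76 / (18/13)
S = 494/9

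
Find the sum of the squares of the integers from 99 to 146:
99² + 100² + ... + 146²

Use ∑_{k=1}^{n} k² = n(n+1)(2n+1)/6, then subtract the first 98 terms.
∑_{k=1}^{146} k² = 146×147×293/6 = 1048061
∑_{k=1}^{98} k² = 98×99×197/6 = 318549
∑_{k=99}^{146} k² = 1048061 - 318549 = 729512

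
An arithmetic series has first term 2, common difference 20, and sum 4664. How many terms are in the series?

Using S = n/2 × [2a + (n-1)d]
4664 = n/2 × [2(2) + (n-1)(20)]
4664 = n/2 × [4 + 20n - 20]
9328 = n × [-16 + 20n]
20n² + (-16)n - 9328 = 0
Discriminant: Δ = (-16)² - 4(20)(-9328) = 256 + 746240 = 746496
√Δ = 864
n = [-(-16) + √Δ] / (2·20) = (16 + 864) / 40 = 880 / 40 = 22
(The negative root is discarded since n must be a positive integer.)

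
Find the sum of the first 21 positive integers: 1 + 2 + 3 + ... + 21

Formula: ∑k = n(n+1)/2
= 21×22/2
= 462/2
= 231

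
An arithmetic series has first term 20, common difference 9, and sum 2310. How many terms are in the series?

Using S = n/2 × [2a + (n-1)d]
2310 = n/2 × [2(20) + (n-1)(9)]
2310 = n/2 × [40 + 9n - 9]
4620 = n × [31 + 9n]
9n² + (31)n - 4620 = 0
Discriminant: Δ = (31)² - 4(9)(-4620) = 961 + 166320 = 167281
√Δ = 409
n = [-(31) + √Δ] / (2·9) = (-31 + 409) / 18 = 378 / 18 = 21
(The negative root is discarded since n must be a positive integer.)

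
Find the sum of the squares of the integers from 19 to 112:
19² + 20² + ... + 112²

Use ∑_{k=1}^{n} k² = n(n+1)(2n+1)/6, then subtract the first 18 terms.
∑_{k=1}^{112} k² = 112×113×225/6 = 474600
∑_{k=1}^{18} k² = 18×19×37/6 = 2109
∑_{k=19}^{112} k² = 474600 - 2109 = 472491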